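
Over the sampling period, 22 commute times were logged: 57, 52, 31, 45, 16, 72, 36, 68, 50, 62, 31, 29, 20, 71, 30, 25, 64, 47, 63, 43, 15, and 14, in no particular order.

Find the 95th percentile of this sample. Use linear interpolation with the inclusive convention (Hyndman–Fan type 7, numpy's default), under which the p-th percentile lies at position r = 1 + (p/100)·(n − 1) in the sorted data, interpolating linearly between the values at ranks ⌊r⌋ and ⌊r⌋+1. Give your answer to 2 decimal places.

Sorted: 14, 15, 16, 20, 25, 29, 30, 31, 31, 36, 43, 45, 47, 50, 52, 57, 62, 63, 64, 68, 71, 72.
n = 22.
r = 1 + (95/100)·(22 − 1) = 1 + 19.95 = 20.95.
Rank 20 is 68 and rank 21 is 71.
Interpolate: 68 + 0.95·(71 − 68) = 68 + 0.95·3 = 70.85.

70.85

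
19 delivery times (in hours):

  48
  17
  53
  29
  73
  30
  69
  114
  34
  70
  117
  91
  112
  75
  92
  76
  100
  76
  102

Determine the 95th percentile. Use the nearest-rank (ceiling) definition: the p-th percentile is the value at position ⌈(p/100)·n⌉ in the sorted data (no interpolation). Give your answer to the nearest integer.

117

Sorted: 17, 29, 30, 34, 48, 53, 69, 70, 73, 75, 76, 76, 91, 92, 100, 102, 112, 114, 117.
n = 19.
Position = ⌈95/100 · 19⌉ = ⌈18.05⌉ = 19.
The value at rank 19 is 117.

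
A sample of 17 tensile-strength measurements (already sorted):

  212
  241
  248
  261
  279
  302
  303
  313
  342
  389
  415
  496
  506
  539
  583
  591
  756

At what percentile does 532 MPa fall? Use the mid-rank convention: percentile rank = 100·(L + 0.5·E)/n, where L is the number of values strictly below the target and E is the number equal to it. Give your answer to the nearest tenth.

Count below 532: L = 13; count equal: E = 0; n = 17.
Percentile rank = 100·(13 + 0.5·0)/17 = 100·13/17 = 76.47.

76.5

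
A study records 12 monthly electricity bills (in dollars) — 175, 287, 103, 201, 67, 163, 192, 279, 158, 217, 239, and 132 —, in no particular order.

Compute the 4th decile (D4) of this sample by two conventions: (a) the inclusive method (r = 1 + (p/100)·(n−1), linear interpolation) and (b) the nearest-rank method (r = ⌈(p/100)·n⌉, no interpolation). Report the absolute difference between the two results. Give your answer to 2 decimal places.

4.80

Sorted: 67, 103, 132, 158, 163, 175, 192, 201, 217, 239, 279, 287.
n = 12.
(a) r = 5.4; between ranks 5 (163) and 6 (175): 167.8.
(b) the nearest-rank method: rank 5 → 163.
|167.8 − 163| = 4.8.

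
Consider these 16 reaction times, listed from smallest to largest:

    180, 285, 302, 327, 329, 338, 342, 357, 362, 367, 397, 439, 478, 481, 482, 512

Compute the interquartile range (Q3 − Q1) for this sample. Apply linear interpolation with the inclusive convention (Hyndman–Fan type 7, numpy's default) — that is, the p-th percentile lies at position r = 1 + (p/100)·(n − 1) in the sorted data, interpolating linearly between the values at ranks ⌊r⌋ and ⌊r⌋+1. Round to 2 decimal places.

n = 16.
P25: r = 4.75; ranks 4–5 are 327, 329; interpolating gives 328.5.
P75: r = 12.25; ranks 12–13 are 439, 478; interpolating gives 448.75.
Difference: 448.75 − 328.5 = 120.25.

120.25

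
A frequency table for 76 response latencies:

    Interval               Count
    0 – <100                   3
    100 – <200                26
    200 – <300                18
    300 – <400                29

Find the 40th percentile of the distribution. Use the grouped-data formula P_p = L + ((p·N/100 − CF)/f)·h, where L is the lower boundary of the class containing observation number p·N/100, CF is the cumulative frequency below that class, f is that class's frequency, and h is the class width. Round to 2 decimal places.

N = 76; target position k = 40/100 · 76 = 30.4.
Cumulative frequencies: 3, 29, 47, 76.
Observation 30.4 falls in the class 200 – <300.
L = 200, CF = 29, f = 18, h = 100.
P40 = 200 + ((30.4 − 29)/18)·100 = 200 + 7.77778 = 207.778.

207.78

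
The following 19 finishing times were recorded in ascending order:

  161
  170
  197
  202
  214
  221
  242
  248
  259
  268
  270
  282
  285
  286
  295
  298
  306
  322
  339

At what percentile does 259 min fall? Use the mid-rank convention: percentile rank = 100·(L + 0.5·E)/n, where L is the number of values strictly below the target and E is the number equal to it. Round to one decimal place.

44.7

Count below 259: L = 8; count equal: E = 1; n = 19.
Percentile rank = 100·(8 + 0.5·1)/19 = 100·8.5/19 = 44.74.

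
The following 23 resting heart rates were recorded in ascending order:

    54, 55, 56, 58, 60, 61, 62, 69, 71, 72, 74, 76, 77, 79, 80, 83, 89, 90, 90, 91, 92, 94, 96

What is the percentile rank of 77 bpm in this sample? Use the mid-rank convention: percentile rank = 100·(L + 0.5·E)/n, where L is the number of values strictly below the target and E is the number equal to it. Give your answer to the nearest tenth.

54.3

Count below 77: L = 12; count equal: E = 1; n = 23.
Percentile rank = 100·(12 + 0.5·1)/23 = 100·12.5/23 = 54.35.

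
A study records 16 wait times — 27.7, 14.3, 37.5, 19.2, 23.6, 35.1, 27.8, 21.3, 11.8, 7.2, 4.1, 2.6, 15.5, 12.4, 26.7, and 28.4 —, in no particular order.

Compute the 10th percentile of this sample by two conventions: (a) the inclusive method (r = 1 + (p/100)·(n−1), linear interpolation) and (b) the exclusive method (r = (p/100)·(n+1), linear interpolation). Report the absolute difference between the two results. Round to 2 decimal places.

Sorted: 2.6, 4.1, 7.2, 11.8, 12.4, 14.3, 15.5, 19.2, 21.3, 23.6, 26.7, 27.7, 27.8, 28.4, 35.1, 37.5.
n = 16.
(a) r = 2.5; between ranks 2 (4.1) and 3 (7.2): 5.65.
(b) r = 1.7; between ranks 1 (2.6) and 2 (4.1): 3.65.
|5.65 − 3.65| = 2.

2.00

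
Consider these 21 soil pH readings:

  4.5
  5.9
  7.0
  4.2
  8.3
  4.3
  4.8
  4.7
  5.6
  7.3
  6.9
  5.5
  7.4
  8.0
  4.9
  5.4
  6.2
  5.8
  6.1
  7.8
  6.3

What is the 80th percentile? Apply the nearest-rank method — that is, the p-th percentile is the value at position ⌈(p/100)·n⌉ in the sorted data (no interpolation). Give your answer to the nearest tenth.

7.3

Sorted: 4.2, 4.3, 4.5, 4.7, 4.8, 4.9, 5.4, 5.5, 5.6, 5.8, 5.9, 6.1, 6.2, 6.3, 6.9, 7.0, 7.3, 7.4, 7.8, 8.0, 8.3.
n = 21.
Position = ⌈80/100 · 21⌉ = ⌈16.8⌉ = 17.
The value at rank 17 is 7.3.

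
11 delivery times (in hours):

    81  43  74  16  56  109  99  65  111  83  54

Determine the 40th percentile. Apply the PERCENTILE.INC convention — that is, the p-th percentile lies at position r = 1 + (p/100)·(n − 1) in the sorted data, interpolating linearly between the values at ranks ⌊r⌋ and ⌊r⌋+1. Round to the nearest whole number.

Sorted: 16, 43, 54, 56, 65, 74, 81, 83, 99, 109, 111.
n = 11.
r = 1 + (40/100)·(11 − 1) = 1 + 4 = 5.
r is an integer, so P40 is the value at rank 5: 65.

65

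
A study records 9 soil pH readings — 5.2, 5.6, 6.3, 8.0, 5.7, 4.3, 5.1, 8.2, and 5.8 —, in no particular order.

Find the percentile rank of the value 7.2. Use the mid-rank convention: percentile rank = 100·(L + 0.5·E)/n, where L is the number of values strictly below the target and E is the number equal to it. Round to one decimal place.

Sorted: 4.3, 5.1, 5.2, 5.6, 5.7, 5.8, 6.3, 8.0, 8.2.
Count below 7.2: L = 7; count equal: E = 0; n = 9.
Percentile rank = 100·(7 + 0.5·0)/9 = 100·7/9 = 77.78.

77.8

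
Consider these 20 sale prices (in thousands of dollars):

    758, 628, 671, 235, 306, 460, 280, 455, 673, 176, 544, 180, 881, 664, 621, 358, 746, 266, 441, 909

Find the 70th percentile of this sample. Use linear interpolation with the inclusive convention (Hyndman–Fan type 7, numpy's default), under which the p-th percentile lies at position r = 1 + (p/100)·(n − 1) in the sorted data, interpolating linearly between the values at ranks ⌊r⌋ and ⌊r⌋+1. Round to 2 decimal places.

Sorted: 176, 180, 235, 266, 280, 306, 358, 441, 455, 460, 544, 621, 628, 664, 671, 673, 746, 758, 881, 909.
n = 20.
r = 1 + (70/100)·(20 − 1) = 1 + 13.3 = 14.3.
Rank 14 is 664 and rank 15 is 671.
Interpolate: 664 + 0.3·(671 − 664) = 664 + 0.3·7 = 666.1.

666.10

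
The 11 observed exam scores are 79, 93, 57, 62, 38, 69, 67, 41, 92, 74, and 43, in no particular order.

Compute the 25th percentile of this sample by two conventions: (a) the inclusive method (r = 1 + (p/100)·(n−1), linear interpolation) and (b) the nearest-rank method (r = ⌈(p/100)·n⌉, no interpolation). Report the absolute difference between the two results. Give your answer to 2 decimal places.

Sorted: 38, 41, 43, 57, 62, 67, 69, 74, 79, 92, 93.
n = 11.
(a) r = 3.5; between ranks 3 (43) and 4 (57): 50.
(b) the nearest-rank method: rank 3 → 43.
|50 − 43| = 7.

7.00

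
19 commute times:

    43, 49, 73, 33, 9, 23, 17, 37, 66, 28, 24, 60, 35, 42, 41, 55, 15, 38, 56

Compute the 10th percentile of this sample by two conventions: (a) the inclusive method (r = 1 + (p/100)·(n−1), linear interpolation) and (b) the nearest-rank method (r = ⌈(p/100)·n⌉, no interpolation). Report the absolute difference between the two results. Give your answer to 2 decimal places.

Sorted: 9, 15, 17, 23, 24, 28, 33, 35, 37, 38, 41, 42, 43, 49, 55, 56, 60, 66, 73.
n = 19.
(a) r = 2.8; between ranks 2 (15) and 3 (17): 16.6.
(b) the nearest-rank method: rank 2 → 15.
|16.6 − 15| = 1.6.

1.60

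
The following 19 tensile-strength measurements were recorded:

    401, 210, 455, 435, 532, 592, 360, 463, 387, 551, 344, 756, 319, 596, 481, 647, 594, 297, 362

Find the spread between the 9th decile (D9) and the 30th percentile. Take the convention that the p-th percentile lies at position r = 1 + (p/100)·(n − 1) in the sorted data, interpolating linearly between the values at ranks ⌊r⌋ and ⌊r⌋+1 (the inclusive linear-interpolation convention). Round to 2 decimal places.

234.20

Sorted: 210, 297, 319, 344, 360, 362, 387, 401, 435, 455, 463, 481, 532, 551, 592, 594, 596, 647, 756.
n = 19.
P30: r = 6.4; ranks 6–7 are 362, 387; interpolating gives 372.
P90: r = 17.2; ranks 17–18 are 596, 647; interpolating gives 606.2.
Difference: 606.2 − 372 = 234.2.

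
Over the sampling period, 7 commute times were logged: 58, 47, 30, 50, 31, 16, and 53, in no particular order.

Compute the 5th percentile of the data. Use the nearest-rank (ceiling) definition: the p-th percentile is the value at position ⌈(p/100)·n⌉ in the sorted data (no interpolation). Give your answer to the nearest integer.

Sorted: 16, 30, 31, 47, 50, 53, 58.
n = 7.
Position = ⌈5/100 · 7⌉ = ⌈0.35⌉ = 1.
The value at rank 1 is 16.

16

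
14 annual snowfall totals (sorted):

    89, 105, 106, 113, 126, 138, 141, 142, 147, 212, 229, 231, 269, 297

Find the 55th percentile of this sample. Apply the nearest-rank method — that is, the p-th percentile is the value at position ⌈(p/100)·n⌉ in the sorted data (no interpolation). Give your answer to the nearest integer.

n = 14.
Position = ⌈55/100 · 14⌉ = ⌈7.7⌉ = 8.
The value at rank 8 is 142.

142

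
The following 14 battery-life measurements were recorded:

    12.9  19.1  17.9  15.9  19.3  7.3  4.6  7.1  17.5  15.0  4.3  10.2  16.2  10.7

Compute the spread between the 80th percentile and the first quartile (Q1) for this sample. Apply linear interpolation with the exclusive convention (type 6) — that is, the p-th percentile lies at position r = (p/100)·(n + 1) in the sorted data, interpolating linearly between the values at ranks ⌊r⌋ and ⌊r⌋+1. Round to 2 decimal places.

10.65

Sorted: 4.3, 4.6, 7.1, 7.3, 10.2, 10.7, 12.9, 15.0, 15.9, 16.2, 17.5, 17.9, 19.1, 19.3.
n = 14.
P25: r = 3.75; ranks 3–4 are 7.1, 7.3; interpolating gives 7.25.
P80: r = 12 (integer) → 17.9.
Difference: 17.9 − 7.25 = 10.65.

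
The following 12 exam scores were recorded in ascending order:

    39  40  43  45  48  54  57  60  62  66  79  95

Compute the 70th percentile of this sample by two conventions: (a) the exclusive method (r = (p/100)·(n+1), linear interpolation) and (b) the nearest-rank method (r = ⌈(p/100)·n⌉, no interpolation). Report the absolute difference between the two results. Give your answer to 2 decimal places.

0.40

n = 12.
(a) r = 9.1; between ranks 9 (62) and 10 (66): 62.4.
(b) the nearest-rank method: rank 9 → 62.
|62.4 − 62| = 0.4.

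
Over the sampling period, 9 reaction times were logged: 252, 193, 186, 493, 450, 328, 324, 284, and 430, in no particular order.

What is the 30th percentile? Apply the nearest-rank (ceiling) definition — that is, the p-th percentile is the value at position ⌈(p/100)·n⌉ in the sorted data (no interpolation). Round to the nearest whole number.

252

Sorted: 186, 193, 252, 284, 324, 328, 430, 450, 493.
n = 9.
Position = ⌈30/100 · 9⌉ = ⌈2.7⌉ = 3.
The value at rank 3 is 252.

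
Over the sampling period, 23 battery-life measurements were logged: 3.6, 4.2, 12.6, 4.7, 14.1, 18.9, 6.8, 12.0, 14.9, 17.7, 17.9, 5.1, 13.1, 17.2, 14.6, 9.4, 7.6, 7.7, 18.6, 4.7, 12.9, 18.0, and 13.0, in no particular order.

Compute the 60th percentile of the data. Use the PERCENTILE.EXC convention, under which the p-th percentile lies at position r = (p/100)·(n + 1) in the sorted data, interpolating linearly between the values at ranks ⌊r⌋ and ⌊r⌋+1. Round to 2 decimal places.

13.50

Sorted: 3.6, 4.2, 4.7, 4.7, 5.1, 6.8, 7.6, 7.7, 9.4, 12.0, 12.6, 12.9, 13.0, 13.1, 14.1, 14.6, 14.9, 17.2, 17.7, 17.9, 18.0, 18.6, 18.9.
n = 23.
r = (60/100)·(23 + 1) = 14.4.
Rank 14 is 13.1 and rank 15 is 14.1.
Interpolate: 13.1 + 0.4·(14.1 − 13.1) = 13.1 + 0.4·1 = 13.5.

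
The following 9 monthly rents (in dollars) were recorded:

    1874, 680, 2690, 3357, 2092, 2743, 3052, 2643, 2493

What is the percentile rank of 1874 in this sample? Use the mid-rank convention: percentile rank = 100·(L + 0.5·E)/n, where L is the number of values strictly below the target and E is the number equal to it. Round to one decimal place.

16.7

Sorted: 680, 1874, 2092, 2493, 2643, 2690, 2743, 3052, 3357.
Count below 1874: L = 1; count equal: E = 1; n = 9.
Percentile rank = 100·(1 + 0.5·1)/9 = 100·1.5/9 = 16.67.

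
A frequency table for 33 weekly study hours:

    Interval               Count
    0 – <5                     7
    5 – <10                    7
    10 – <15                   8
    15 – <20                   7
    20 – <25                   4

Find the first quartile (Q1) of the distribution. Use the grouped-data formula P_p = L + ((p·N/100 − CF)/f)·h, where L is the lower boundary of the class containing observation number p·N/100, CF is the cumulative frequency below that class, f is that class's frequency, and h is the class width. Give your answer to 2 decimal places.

5.89

N = 33; target position k = 25/100 · 33 = 8.25.
Cumulative frequencies: 7, 14, 22, 29, 33.
Observation 8.25 falls in the class 5 – <10.
L = 5, CF = 7, f = 7, h = 5.
P25 = 5 + ((8.25 − 7)/7)·5 = 5 + 0.892857 = 5.89286.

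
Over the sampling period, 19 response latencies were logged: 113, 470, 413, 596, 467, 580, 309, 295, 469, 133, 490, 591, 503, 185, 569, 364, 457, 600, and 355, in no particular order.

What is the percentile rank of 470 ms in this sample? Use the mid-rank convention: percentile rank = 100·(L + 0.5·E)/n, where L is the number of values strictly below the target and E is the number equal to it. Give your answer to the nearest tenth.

Sorted: 113, 133, 185, 295, 309, 355, 364, 413, 457, 467, 469, 470, 490, 503, 569, 580, 591, 596, 600.
Count below 470: L = 11; count equal: E = 1; n = 19.
Percentile rank = 100·(11 + 0.5·1)/19 = 100·11.5/19 = 60.53.

60.5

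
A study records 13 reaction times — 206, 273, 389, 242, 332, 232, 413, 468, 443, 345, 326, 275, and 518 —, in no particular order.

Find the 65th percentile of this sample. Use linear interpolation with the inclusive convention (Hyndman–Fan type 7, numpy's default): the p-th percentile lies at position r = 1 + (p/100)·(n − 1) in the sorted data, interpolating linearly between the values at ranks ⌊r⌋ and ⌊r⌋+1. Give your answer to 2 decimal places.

380.20

Sorted: 206, 232, 242, 273, 275, 326, 332, 345, 389, 413, 443, 468, 518.
n = 13.
r = 1 + (65/100)·(13 − 1) = 1 + 7.8 = 8.8.
Rank 8 is 345 and rank 9 is 389.
Interpolate: 345 + 0.8·(389 − 345) = 345 + 0.8·44 = 380.2.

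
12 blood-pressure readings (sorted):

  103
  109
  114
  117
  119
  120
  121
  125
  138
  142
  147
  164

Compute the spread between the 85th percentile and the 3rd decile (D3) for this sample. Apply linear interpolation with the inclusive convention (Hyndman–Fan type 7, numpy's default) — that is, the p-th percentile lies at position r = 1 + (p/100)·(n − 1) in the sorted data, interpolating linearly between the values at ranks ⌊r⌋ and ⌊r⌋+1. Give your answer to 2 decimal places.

n = 12.
P30: r = 4.3; ranks 4–5 are 117, 119; interpolating gives 117.6.
P85: r = 10.35; ranks 10–11 are 142, 147; interpolating gives 143.75.
Difference: 143.75 − 117.6 = 26.15.

26.15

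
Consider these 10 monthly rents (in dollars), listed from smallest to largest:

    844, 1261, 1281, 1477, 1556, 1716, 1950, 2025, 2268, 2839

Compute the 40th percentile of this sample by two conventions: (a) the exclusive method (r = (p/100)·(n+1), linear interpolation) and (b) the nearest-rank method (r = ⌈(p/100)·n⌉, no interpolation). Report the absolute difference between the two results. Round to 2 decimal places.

31.60

n = 10.
(a) r = 4.4; between ranks 4 (1477) and 5 (1556): 1508.6.
(b) the nearest-rank method: rank 4 → 1477.
|1508.6 − 1477| = 31.6.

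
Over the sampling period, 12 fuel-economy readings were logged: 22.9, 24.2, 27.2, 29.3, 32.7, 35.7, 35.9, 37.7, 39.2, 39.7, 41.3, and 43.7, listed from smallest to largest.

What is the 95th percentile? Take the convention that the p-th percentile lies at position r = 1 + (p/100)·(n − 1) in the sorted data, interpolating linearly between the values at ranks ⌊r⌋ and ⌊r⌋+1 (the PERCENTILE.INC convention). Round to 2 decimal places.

n = 12.
r = 1 + (95/100)·(12 − 1) = 1 + 10.45 = 11.45.
Rank 11 is 41.3 and rank 12 is 43.7.
Interpolate: 41.3 + 0.45·(43.7 − 41.3) = 41.3 + 0.45·2.4 = 42.38.

42.38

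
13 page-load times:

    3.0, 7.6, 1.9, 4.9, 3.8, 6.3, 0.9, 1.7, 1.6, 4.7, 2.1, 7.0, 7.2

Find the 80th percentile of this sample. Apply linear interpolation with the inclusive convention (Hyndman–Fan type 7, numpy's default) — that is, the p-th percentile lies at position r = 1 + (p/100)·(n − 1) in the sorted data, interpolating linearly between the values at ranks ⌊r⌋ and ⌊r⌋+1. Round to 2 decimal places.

Sorted: 0.9, 1.6, 1.7, 1.9, 2.1, 3.0, 3.8, 4.7, 4.9, 6.3, 7.0, 7.2, 7.6.
n = 13.
r = 1 + (80/100)·(13 − 1) = 1 + 9.6 = 10.6.
Rank 10 is 6.3 and rank 11 is 7.0.
Interpolate: 6.3 + 0.6·(7.0 − 6.3) = 6.3 + 0.6·0.7 = 6.72.

6.72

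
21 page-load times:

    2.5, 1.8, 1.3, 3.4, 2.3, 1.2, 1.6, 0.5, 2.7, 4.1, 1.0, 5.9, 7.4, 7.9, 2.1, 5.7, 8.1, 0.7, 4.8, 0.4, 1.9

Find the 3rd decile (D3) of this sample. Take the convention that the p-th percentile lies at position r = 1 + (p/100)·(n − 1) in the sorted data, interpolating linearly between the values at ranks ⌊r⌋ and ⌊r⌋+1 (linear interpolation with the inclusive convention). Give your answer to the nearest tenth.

Sorted: 0.4, 0.5, 0.7, 1.0, 1.2, 1.3, 1.6, 1.8, 1.9, 2.1, 2.3, 2.5, 2.7, 3.4, 4.1, 4.8, 5.7, 5.9, 7.4, 7.9, 8.1.
n = 21.
r = 1 + (30/100)·(21 − 1) = 1 + 6 = 7.
r is an integer, so P30 is the value at rank 7: 1.6.

1.6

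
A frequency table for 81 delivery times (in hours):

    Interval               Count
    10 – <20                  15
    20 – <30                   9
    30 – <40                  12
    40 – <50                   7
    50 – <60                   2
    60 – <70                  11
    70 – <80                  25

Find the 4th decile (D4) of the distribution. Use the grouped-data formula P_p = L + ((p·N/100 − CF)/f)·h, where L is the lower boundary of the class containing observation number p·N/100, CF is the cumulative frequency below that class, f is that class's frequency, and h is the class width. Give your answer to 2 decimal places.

37.00

N = 81; target position k = 40/100 · 81 = 32.4.
Cumulative frequencies: 15, 24, 36, 43, 45, 56, 81.
Observation 32.4 falls in the class 30 – <40.
L = 30, CF = 24, f = 12, h = 10.
P40 = 30 + ((32.4 − 24)/12)·10 = 30 + 7 = 37.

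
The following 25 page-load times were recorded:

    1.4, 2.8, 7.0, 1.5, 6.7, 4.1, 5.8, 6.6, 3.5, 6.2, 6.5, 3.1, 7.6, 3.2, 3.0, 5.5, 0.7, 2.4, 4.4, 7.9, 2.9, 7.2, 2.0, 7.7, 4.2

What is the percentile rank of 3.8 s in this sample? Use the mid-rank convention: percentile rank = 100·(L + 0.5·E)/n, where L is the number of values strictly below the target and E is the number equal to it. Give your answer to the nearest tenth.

Sorted: 0.7, 1.4, 1.5, 2.0, 2.4, 2.8, 2.9, 3.0, 3.1, 3.2, 3.5, 4.1, 4.2, 4.4, 5.5, 5.8, 6.2, 6.5, 6.6, 6.7, 7.0, 7.2, 7.6, 7.7, 7.9.
Count below 3.8: L = 11; count equal: E = 0; n = 25.
Percentile rank = 100·(11 + 0.5·0)/25 = 100·11/25 = 44.

44.0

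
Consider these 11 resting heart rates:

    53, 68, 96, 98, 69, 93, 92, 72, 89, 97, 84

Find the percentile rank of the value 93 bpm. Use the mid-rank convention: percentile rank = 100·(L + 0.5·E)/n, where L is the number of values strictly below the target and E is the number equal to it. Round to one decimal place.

68.2

Sorted: 53, 68, 69, 72, 84, 89, 92, 93, 96, 97, 98.
Count below 93: L = 7; count equal: E = 1; n = 11.
Percentile rank = 100·(7 + 0.5·1)/11 = 100·7.5/11 = 68.18.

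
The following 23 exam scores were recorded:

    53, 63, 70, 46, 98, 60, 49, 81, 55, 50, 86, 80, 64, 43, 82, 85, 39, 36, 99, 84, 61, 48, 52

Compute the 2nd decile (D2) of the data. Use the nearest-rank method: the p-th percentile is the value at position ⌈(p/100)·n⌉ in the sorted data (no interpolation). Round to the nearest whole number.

Sorted: 36, 39, 43, 46, 48, 49, 50, 52, 53, 55, 60, 61, 63, 64, 70, 80, 81, 82, 84, 85, 86, 98, 99.
n = 23.
Position = ⌈20/100 · 23⌉ = ⌈4.6⌉ = 5.
The value at rank 5 is 48.

48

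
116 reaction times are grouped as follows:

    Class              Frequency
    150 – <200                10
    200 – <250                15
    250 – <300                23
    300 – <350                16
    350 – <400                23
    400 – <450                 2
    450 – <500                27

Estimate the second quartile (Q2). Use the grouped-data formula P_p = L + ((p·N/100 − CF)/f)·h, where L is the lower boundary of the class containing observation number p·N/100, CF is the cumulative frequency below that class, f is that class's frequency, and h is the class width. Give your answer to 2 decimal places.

331.25

N = 116; target position k = 50/100 · 116 = 58.
Cumulative frequencies: 10, 25, 48, 64, 87, 89, 116.
Observation 58 falls in the class 300 – <350.
L = 300, CF = 48, f = 16, h = 50.
P50 = 300 + ((58 − 48)/16)·50 = 300 + 31.25 = 331.25.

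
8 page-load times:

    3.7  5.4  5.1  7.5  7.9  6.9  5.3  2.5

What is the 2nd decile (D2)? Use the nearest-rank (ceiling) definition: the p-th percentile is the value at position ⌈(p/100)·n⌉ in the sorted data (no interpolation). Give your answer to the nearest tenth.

3.7

Sorted: 2.5, 3.7, 5.1, 5.3, 5.4, 6.9, 7.5, 7.9.
n = 8.
Position = ⌈20/100 · 8⌉ = ⌈1.6⌉ = 2.
The value at rank 2 is 3.7.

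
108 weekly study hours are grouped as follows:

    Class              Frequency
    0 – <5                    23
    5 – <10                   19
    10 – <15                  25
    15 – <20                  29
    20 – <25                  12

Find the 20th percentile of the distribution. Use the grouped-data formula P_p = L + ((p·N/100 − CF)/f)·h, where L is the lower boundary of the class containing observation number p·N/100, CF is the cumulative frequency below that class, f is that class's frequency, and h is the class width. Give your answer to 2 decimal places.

N = 108; target position k = 20/100 · 108 = 21.6.
Cumulative frequencies: 23, 42, 67, 96, 108.
Observation 21.6 falls in the class 0 – <5.
L = 0, CF = 0, f = 23, h = 5.
P20 = 0 + ((21.6 − 0)/23)·5 = 0 + 4.69565 = 4.69565.

4.70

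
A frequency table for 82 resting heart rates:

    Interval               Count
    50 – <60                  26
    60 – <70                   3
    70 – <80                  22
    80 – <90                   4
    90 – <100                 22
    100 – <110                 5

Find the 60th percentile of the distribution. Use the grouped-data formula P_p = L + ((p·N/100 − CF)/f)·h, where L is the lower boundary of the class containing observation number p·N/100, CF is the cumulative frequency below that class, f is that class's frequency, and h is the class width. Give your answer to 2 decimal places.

N = 82; target position k = 60/100 · 82 = 49.2.
Cumulative frequencies: 26, 29, 51, 55, 77, 82.
Observation 49.2 falls in the class 70 – <80.
L = 70, CF = 29, f = 22, h = 10.
P60 = 70 + ((49.2 − 29)/22)·10 = 70 + 9.18182 = 79.1818.

79.18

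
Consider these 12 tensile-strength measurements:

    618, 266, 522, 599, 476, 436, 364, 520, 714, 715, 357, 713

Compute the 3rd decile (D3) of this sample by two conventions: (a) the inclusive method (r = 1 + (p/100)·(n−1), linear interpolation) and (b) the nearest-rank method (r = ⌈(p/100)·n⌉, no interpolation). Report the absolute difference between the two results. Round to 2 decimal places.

12.00

Sorted: 266, 357, 364, 436, 476, 520, 522, 599, 618, 713, 714, 715.
n = 12.
(a) r = 4.3; between ranks 4 (436) and 5 (476): 448.
(b) the nearest-rank method: rank 4 → 436.
|448 − 436| = 12.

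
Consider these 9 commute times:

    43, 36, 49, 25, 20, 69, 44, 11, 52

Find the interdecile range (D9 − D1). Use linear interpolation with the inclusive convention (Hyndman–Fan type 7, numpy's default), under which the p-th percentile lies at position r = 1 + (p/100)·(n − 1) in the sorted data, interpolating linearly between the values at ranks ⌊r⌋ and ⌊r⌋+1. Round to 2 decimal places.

37.20

Sorted: 11, 20, 25, 36, 43, 44, 49, 52, 69.
n = 9.
P10: r = 1.8; ranks 1–2 are 11, 20; interpolating gives 18.2.
P90: r = 8.2; ranks 8–9 are 52, 69; interpolating gives 55.4.
Difference: 55.4 − 18.2 = 37.2.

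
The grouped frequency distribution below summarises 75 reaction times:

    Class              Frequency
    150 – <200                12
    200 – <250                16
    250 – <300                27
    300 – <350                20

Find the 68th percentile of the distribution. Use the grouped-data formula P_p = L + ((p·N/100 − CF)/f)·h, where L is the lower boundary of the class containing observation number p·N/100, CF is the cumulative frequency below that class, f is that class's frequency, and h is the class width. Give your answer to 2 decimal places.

N = 75; target position k = 68/100 · 75 = 51.
Cumulative frequencies: 12, 28, 55, 75.
Observation 51 falls in the class 250 – <300.
L = 250, CF = 28, f = 27, h = 50.
P68 = 250 + ((51 − 28)/27)·50 = 250 + 42.5926 = 292.593.

292.59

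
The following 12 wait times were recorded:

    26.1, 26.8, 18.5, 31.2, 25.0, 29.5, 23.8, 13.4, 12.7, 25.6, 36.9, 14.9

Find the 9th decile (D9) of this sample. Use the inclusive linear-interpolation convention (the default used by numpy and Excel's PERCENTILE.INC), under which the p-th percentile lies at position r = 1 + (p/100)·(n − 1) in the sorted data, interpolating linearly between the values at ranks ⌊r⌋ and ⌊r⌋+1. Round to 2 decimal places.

Sorted: 12.7, 13.4, 14.9, 18.5, 23.8, 25.0, 25.6, 26.1, 26.8, 29.5, 31.2, 36.9.
n = 12.
r = 1 + (90/100)·(12 − 1) = 1 + 9.9 = 10.9.
Rank 10 is 29.5 and rank 11 is 31.2.
Interpolate: 29.5 + 0.9·(31.2 − 29.5) = 29.5 + 0.9·1.7 = 31.03.

31.03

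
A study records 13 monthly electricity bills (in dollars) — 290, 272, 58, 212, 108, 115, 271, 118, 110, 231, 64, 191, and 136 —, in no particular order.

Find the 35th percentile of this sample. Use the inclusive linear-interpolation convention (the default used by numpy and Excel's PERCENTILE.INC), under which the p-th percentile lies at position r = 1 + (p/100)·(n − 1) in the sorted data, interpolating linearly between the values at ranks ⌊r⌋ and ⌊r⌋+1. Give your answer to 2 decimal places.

115.60

Sorted: 58, 64, 108, 110, 115, 118, 136, 191, 212, 231, 271, 272, 290.
n = 13.
r = 1 + (35/100)·(13 − 1) = 1 + 4.2 = 5.2.
Rank 5 is 115 and rank 6 is 118.
Interpolate: 115 + 0.2·(118 − 115) = 115 + 0.2·3 = 115.6.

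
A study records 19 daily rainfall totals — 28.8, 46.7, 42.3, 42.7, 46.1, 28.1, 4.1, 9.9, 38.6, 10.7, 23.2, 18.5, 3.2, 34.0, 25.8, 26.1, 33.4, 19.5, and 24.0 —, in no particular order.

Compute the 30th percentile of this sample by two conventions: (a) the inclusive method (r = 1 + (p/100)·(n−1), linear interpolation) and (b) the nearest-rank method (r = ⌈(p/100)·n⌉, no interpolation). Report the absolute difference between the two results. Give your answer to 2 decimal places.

Sorted: 3.2, 4.1, 9.9, 10.7, 18.5, 19.5, 23.2, 24.0, 25.8, 26.1, 28.1, 28.8, 33.4, 34.0, 38.6, 42.3, 42.7, 46.1, 46.7.
n = 19.
(a) r = 6.4; between ranks 6 (19.5) and 7 (23.2): 20.98.
(b) the nearest-rank method: rank 6 → 19.5.
|20.98 − 19.5| = 1.48.

1.48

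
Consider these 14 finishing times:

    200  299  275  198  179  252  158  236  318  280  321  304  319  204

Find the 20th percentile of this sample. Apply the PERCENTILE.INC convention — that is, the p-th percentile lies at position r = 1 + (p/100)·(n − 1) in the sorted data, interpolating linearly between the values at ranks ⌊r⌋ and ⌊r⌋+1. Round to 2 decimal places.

Sorted: 158, 179, 198, 200, 204, 236, 252, 275, 280, 299, 304, 318, 319, 321.
n = 14.
r = 1 + (20/100)·(14 − 1) = 1 + 2.6 = 3.6.
Rank 3 is 198 and rank 4 is 200.
Interpolate: 198 + 0.6·(200 − 198) = 198 + 0.6·2 = 199.2.

199.20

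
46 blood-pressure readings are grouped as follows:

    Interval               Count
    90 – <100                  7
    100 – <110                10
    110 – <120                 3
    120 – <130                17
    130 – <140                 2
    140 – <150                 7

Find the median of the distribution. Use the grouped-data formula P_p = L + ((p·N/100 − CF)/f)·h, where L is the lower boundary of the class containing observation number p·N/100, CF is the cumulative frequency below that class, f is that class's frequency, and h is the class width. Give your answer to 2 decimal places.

121.76

N = 46; target position k = 50/100 · 46 = 23.
Cumulative frequencies: 7, 17, 20, 37, 39, 46.
Observation 23 falls in the class 120 – <130.
L = 120, CF = 20, f = 17, h = 10.
P50 = 120 + ((23 − 20)/17)·10 = 120 + 1.76471 = 121.765.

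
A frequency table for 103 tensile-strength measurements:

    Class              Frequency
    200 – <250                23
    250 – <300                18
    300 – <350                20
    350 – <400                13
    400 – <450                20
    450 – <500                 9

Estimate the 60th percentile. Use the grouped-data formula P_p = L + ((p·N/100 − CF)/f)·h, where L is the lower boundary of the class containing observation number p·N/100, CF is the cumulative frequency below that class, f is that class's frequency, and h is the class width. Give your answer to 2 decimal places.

353.08

N = 103; target position k = 60/100 · 103 = 61.8.
Cumulative frequencies: 23, 41, 61, 74, 94, 103.
Observation 61.8 falls in the class 350 – <400.
L = 350, CF = 61, f = 13, h = 50.
P60 = 350 + ((61.8 − 61)/13)·50 = 350 + 3.07692 = 353.077.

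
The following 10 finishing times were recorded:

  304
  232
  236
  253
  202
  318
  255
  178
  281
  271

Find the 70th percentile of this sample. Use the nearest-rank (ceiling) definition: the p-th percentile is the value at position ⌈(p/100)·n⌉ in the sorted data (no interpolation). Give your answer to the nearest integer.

Sorted: 178, 202, 232, 236, 253, 255, 271, 281, 304, 318.
n = 10.
Position = ⌈70/100 · 10⌉ = ⌈7⌉ = 7.
The value at rank 7 is 271.

271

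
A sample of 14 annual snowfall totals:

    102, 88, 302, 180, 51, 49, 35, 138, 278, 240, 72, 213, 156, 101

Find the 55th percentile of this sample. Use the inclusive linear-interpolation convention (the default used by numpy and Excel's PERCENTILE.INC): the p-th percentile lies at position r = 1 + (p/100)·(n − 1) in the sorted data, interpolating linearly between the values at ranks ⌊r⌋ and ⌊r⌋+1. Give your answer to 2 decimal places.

Sorted: 35, 49, 51, 72, 88, 101, 102, 138, 156, 180, 213, 240, 278, 302.
n = 14.
r = 1 + (55/100)·(14 − 1) = 1 + 7.15 = 8.15.
Rank 8 is 138 and rank 9 is 156.
Interpolate: 138 + 0.15·(156 − 138) = 138 + 0.15·18 = 140.7.

140.70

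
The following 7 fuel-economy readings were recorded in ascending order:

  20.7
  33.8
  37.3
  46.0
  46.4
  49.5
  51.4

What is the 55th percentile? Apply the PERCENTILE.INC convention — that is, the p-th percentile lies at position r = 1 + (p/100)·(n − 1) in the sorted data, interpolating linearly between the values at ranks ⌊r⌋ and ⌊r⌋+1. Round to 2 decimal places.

46.12

n = 7.
r = 1 + (55/100)·(7 − 1) = 1 + 3.3 = 4.3.
Rank 4 is 46.0 and rank 5 is 46.4.
Interpolate: 46.0 + 0.3·(46.4 − 46.0) = 46.0 + 0.3·0.4 = 46.12.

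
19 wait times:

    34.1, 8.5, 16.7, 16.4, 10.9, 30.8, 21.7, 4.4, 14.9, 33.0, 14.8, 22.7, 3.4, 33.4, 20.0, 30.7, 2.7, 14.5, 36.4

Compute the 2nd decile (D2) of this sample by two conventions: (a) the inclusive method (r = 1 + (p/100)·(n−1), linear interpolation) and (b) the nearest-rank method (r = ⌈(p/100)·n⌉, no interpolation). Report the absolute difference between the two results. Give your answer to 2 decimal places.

Sorted: 2.7, 3.4, 4.4, 8.5, 10.9, 14.5, 14.8, 14.9, 16.4, 16.7, 20.0, 21.7, 22.7, 30.7, 30.8, 33.0, 33.4, 34.1, 36.4.
n = 19.
(a) r = 4.6; between ranks 4 (8.5) and 5 (10.9): 9.94.
(b) the nearest-rank method: rank 4 → 8.5.
|9.94 − 8.5| = 1.44.

1.44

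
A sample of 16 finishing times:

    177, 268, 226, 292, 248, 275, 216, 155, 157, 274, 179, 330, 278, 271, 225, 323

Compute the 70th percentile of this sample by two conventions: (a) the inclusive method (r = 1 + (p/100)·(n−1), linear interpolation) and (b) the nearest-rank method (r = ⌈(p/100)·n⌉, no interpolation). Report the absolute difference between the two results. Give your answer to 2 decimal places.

0.50

Sorted: 155, 157, 177, 179, 216, 225, 226, 248, 268, 271, 274, 275, 278, 292, 323, 330.
n = 16.
(a) r = 11.5; between ranks 11 (274) and 12 (275): 274.5.
(b) the nearest-rank method: rank 12 → 275.
|274.5 − 275| = 0.5.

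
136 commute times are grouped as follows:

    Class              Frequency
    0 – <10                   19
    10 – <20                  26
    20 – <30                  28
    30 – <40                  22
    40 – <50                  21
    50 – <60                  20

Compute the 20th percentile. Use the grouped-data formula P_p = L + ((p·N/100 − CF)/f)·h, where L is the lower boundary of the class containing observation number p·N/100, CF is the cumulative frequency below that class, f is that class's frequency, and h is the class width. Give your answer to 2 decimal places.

13.15

N = 136; target position k = 20/100 · 136 = 27.2.
Cumulative frequencies: 19, 45, 73, 95, 116, 136.
Observation 27.2 falls in the class 10 – <20.
L = 10, CF = 19, f = 26, h = 10.
P20 = 10 + ((27.2 − 19)/26)·10 = 10 + 3.15385 = 13.1538.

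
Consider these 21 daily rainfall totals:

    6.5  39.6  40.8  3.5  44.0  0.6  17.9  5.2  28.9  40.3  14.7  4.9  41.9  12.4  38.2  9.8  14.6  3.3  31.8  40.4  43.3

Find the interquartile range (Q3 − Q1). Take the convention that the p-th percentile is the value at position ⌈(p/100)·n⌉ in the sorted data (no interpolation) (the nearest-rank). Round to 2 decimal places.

Sorted: 0.6, 3.3, 3.5, 4.9, 5.2, 6.5, 9.8, 12.4, 14.6, 14.7, 17.9, 28.9, 31.8, 38.2, 39.6, 40.3, 40.4, 40.8, 41.9, 43.3, 44.0.
n = 21.
P25: rank ⌈25/100·21⌉ = 6 → 6.5.
P75: rank ⌈75/100·21⌉ = 16 → 40.3.
Difference: 40.3 − 6.5 = 33.8.

33.80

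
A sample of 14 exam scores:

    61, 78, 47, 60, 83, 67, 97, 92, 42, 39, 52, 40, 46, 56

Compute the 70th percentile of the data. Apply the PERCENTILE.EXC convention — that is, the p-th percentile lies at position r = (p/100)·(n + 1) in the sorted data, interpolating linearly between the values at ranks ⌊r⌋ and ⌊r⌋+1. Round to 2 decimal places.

Sorted: 39, 40, 42, 46, 47, 52, 56, 60, 61, 67, 78, 83, 92, 97.
n = 14.
r = (70/100)·(14 + 1) = 10.5.
Rank 10 is 67 and rank 11 is 78.
Interpolate: 67 + 0.5·(78 − 67) = 67 + 0.5·11 = 72.5.

72.50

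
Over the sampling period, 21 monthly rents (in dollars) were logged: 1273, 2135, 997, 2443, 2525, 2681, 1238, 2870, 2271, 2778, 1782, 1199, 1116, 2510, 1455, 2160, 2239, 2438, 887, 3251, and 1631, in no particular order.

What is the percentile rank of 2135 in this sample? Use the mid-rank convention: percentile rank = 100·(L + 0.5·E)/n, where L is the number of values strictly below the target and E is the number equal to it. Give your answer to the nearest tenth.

45.2

Sorted: 887, 997, 1116, 1199, 1238, 1273, 1455, 1631, 1782, 2135, 2160, 2239, 2271, 2438, 2443, 2510, 2525, 2681, 2778, 2870, 3251.
Count below 2135: L = 9; count equal: E = 1; n = 21.
Percentile rank = 100·(9 + 0.5·1)/21 = 100·9.5/21 = 45.24.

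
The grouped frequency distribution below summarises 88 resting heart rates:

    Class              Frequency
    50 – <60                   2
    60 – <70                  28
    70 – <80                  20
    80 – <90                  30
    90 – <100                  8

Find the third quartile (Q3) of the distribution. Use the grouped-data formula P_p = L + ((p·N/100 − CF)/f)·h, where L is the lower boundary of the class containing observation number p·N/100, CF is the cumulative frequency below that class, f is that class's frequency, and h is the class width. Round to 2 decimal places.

N = 88; target position k = 75/100 · 88 = 66.
Cumulative frequencies: 2, 30, 50, 80, 88.
Observation 66 falls in the class 80 – <90.
L = 80, CF = 50, f = 30, h = 10.
P75 = 80 + ((66 − 50)/30)·10 = 80 + 5.33333 = 85.3333.

85.33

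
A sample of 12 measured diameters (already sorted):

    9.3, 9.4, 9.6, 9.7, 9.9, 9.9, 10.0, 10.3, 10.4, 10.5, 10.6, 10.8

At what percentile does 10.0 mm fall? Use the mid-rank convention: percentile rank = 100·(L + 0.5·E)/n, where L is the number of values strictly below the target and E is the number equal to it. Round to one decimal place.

Count below 10.0: L = 6; count equal: E = 1; n = 12.
Percentile rank = 100·(6 + 0.5·1)/12 = 100·6.5/12 = 54.17.

54.2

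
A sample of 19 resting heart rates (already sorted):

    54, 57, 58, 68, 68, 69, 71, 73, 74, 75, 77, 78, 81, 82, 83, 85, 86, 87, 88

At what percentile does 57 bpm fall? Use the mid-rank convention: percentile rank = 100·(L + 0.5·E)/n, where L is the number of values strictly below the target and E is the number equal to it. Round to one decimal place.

Count below 57: L = 1; count equal: E = 1; n = 19.
Percentile rank = 100·(1 + 0.5·1)/19 = 100·1.5/19 = 7.895.

7.9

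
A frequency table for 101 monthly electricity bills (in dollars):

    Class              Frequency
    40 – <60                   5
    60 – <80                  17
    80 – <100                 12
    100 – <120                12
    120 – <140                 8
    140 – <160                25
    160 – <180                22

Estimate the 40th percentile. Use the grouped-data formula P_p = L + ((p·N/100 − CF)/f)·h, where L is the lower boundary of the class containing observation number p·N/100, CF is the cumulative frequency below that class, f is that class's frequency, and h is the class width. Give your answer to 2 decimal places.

110.67

N = 101; target position k = 40/100 · 101 = 40.4.
Cumulative frequencies: 5, 22, 34, 46, 54, 79, 101.
Observation 40.4 falls in the class 100 – <120.
L = 100, CF = 34, f = 12, h = 20.
P40 = 100 + ((40.4 − 34)/12)·20 = 100 + 10.6667 = 110.667.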